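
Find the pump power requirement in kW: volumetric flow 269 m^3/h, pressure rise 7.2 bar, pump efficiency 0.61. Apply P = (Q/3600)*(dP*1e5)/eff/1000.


Q = 269 / 3600 = 0.0747222 m^3/s
P = 0.0747222 * (7.2 * 1e5) / 0.61 / 1000 = 88.20

88.20 kW


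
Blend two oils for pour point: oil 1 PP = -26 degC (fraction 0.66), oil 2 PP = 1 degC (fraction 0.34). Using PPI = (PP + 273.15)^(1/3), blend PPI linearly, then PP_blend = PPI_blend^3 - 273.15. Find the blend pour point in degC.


PPI_1 = (-26 + 273.15)^(1/3) = 6.275575
PPI_2 = (1 + 273.15)^(1/3) = 6.49625
PPI_blend = 0.66 * 6.275575 + 0.34 * 6.49625 = 6.350605
PP_blend = 6.350605^3 - 273.15 = 256.1211 - 273.15 = -17.03

-17.03 degC


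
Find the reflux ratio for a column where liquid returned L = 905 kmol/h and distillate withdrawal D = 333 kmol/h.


Reflux ratio definition: R = L / D (liquid returned / distillate withdrawn)
L = 905 kmol/h, D = 333 kmol/h
R = 905 / 333 = 2.718

2.718


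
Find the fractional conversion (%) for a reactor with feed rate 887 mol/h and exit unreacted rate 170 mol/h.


X = (F_in - F_out) / F_in * 100
Moles reacted = 887 - 170 = 717
X = 717 / 887 * 100
= 0.8083 * 100
= 80.83 %

80.83 %


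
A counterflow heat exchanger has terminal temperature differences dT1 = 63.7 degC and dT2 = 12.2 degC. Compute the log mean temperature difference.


LMTD = (dT1 - dT2) / ln(dT1/dT2)
= (63.7 - 12.2) / ln(63.7 / 12.2) = 51.5 / 1.65275 = 31.16

31.16 degC


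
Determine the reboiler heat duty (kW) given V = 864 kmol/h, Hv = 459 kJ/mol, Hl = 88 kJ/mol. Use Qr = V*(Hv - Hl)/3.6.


Qr = 864 * (459 - 88) / 3.6 = 864 * 371 / 3.6 = 89040

89040 kW


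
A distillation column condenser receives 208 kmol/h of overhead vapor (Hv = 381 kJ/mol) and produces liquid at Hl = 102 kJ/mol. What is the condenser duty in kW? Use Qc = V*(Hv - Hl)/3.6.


Qc = 208 * (381 - 102) / 3.6 = 208 * 279 / 3.6 = 16120

16120 kW


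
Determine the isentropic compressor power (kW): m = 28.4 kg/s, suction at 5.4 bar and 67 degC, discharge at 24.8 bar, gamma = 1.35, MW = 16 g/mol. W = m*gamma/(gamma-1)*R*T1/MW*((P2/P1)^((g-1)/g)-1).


Isentropic work: W = m*(gamma/(gamma-1))*(R*T1/MW)*((P2/P1)^((gamma-1)/gamma) - 1)
T1 = 67 + 273.15 = 340.15 K
Pressure ratio = 24.8 / 5.4 = 4.59259
Exponent = (1.35 - 1)/1.35 = 0.259259
(P2/P1)^exp - 1 = 4.59259^0.259259 - 1 = 0.484719
W = 28.4 * 1.35 / 0.35 * 8.314 * 340.15 / 16 * 0.484719 = 9385

9385 kW


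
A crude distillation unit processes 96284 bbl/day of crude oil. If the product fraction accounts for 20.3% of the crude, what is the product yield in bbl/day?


Crude throughput = 96284 bbl/day
Fraction yield = 20.3%
yield = throughput * fraction / 100
yield = 96284 * 20.3 / 100 = 19545.652

19545.652 bbl/day


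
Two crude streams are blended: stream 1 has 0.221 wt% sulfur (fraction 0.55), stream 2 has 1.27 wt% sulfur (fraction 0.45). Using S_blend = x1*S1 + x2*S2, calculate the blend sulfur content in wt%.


Linear sulfur blending: S_blend = x1*S1 + x2*S2
Contribution 1: 0.55 * 0.221 = 0.12155 wt%
Contribution 2: 0.45 * 1.27 = 0.5715 wt%
S_blend = 0.12155 + 0.5715 = 0.69305

0.69305 wt%


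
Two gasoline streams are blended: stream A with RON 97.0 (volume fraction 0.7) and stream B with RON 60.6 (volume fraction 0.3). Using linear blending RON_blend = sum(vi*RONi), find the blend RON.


Linear blending: RON_blend = sum(vi * RONi)
Contribution 1: 0.7 * 97.0 = 67.9
Contribution 2: 0.3 * 60.6 = 18.18
RON_blend = 67.9 + 18.18 = 86.08

86.08


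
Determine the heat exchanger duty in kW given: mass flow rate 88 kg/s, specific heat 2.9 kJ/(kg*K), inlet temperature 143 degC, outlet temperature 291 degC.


Q = m_dot * cp * delta_T
delta_T = 291 - 143 = 148 K
Q = 88 * 2.9 * 148
= 255.2 * 148
= 37769.6 kW

37769.6 kW


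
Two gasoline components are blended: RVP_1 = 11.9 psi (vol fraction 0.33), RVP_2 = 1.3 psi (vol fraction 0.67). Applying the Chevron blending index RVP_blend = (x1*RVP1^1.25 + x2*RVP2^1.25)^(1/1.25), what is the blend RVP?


Chevron index: RVP_blend = (sum xi*RVPi^1.25)^(1/1.25)
RVP^1.25 terms: 0.33 * 11.9^1.25 + 0.67 * 1.3^1.25 = 8.22374
RVP_blend = 8.22374^(1/1.25) = 5.396

5.396 psi


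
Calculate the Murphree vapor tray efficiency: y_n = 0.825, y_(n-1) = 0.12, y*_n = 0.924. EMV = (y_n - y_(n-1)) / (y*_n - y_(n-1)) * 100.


Murphree vapor efficiency: EMV = (y_n - y_(n-1)) / (y*_n - y_(n-1)) * 100
EMV = (0.825 - 0.12) / (0.924 - 0.12) * 100 = 0.705 / 0.804 * 100 = 87.69

87.69 %


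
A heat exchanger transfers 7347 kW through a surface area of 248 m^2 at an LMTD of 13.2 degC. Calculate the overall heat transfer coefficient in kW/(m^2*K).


From Q = U*A*LMTD, U = Q / (A * LMTD)
U = 7347 / (248 * 13.2) = 7347 / 3273.6 = 2.244

2.244 kW/(m^2*K)


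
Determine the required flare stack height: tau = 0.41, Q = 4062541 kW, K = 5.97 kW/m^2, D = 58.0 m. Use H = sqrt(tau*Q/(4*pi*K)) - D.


tau*Q/(4*pi*K) = 0.41 * 4062541 / (4 * pi * 5.97) = 22202.3
sqrt(22202.3) = 149.004
H = 149.004 - 58.0 = 91.00

91.00 m


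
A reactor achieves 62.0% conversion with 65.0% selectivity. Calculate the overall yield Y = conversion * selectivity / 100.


Overall yield = conversion (%) * selectivity (%) / 100
Conversion = 62.0%, Selectivity = 65.0%
Y = 62.0 * 65.0 / 100
= 40.3 %

40.3 %


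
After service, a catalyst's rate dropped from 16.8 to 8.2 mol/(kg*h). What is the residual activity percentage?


Activity (%) = (rate_used / rate_fresh) * 100
rate_used = 8.2, rate_fresh = 16.8
= (8.2 / 16.8) * 100
= 0.4881 * 100 = 48.81

48.81 %


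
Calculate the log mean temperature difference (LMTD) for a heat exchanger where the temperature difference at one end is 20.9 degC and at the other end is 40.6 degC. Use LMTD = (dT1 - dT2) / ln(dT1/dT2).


LMTD = (dT1 - dT2) / ln(dT1/dT2)
= (20.9 - 40.6) / ln(20.9 / 40.6) = -19.7 / -0.664019 = 29.67

29.67 degC


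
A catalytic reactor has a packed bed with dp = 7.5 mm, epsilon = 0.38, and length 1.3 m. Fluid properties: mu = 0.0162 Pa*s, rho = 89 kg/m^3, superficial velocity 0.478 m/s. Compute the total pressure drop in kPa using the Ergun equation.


dp = 7.5 mm = 0.0075 m
Viscous term = 150*0.0162*0.478*(1-0.38)^2 / (0.0075^2*0.38^3) = 144659
Inertial term = 1.75*89*0.478^2*(1-0.38) / (0.0075*0.38^3) = 53612.2
dP/L = 144659 + 53612.2 = 198271 Pa/m
dP = 198271 * 1.3 / 1000 = 257.8 kPa

257.8 kPa


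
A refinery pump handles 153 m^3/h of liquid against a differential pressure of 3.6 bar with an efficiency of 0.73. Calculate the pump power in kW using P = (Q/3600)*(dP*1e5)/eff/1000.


Q = 153 / 3600 = 0.0425 m^3/s
P = 0.0425 * (3.6 * 1e5) / 0.73 / 1000 = 20.96

20.96 kW


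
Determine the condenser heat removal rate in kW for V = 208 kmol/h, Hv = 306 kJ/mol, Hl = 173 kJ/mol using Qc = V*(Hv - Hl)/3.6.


Qc = 208 * (306 - 173) / 3.6 = 208 * 133 / 3.6 = 7684

7684 kW


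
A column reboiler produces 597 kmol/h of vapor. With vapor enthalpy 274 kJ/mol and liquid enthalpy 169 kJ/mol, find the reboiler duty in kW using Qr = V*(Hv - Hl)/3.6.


Qr = 597 * (274 - 169) / 3.6 = 597 * 105 / 3.6 = 17410

17410 kW


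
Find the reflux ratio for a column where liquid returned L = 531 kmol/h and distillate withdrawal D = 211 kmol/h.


Reflux ratio definition: R = L / D (liquid returned / distillate withdrawn)
L = 531 kmol/h, D = 211 kmol/h
R = 531 / 211 = 2.517

2.517


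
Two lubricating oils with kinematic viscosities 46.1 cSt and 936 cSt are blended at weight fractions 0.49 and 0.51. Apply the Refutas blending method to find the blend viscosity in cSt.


Refutas method: VBN_i = 14.534*ln(ln(visc_i + 0.8)) + 10.975, blended linearly by mass fraction; since VBN is linear in VBI_i = ln(ln(visc_i + 0.8)) and the fractions sum to 1, blend VBI directly: visc = exp(exp(VBI_blend)) - 0.8
VBI_1 = ln(ln(46.1 + 0.8)) = 1.34756
VBI_2 = ln(ln(936 + 0.8)) = 1.92315
VBI_blend = 0.49 * 1.34756 + 0.51 * 1.92315 = 1.64111
visc_blend = exp(exp(1.64111)) - 0.8 = 173.5

173.5 cSt


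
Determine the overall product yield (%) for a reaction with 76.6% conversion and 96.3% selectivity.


Overall yield = conversion (%) * selectivity (%) / 100
Conversion = 76.6%, Selectivity = 96.3%
Y = 76.6 * 96.3 / 100
= 73.7658 %

73.7658 %


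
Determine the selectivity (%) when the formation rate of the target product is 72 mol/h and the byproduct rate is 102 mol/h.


Selectivity = desired / (desired + undesired) * 100
Total products = 72 + 102 = 174 mol/h
S = 72 / 174 * 100
= 0.4138 * 100
= 41.38 %

41.38 %


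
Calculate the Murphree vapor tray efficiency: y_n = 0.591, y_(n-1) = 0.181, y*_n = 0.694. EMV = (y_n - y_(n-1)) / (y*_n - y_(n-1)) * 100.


Murphree vapor efficiency: EMV = (y_n - y_(n-1)) / (y*_n - y_(n-1)) * 100
EMV = (0.591 - 0.181) / (0.694 - 0.181) * 100 = 0.41 / 0.513 * 100 = 79.92

79.92 %


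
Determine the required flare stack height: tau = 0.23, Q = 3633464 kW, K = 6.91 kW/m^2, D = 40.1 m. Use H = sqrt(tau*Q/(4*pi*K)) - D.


tau*Q/(4*pi*K) = 0.23 * 3633464 / (4 * pi * 6.91) = 9624.11
sqrt(9624.11) = 98.1025
H = 98.1025 - 40.1 = 58.00

58.00 m


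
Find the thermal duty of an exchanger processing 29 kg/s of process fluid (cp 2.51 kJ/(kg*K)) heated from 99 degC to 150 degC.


Q = m_dot * cp * delta_T
delta_T = 150 - 99 = 51 K
Q = 29 * 2.51 * 51
= 72.79 * 51
= 3712.29 kW

3712.29 kW


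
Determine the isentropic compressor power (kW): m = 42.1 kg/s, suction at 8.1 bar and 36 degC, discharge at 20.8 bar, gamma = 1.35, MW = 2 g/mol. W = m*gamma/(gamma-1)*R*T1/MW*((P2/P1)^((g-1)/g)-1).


Isentropic work: W = m*(gamma/(gamma-1))*(R*T1/MW)*((P2/P1)^((gamma-1)/gamma) - 1)
T1 = 36 + 273.15 = 309.15 K
Pressure ratio = 20.8 / 8.1 = 2.5679
Exponent = (1.35 - 1)/1.35 = 0.259259
(P2/P1)^exp - 1 = 2.5679^0.259259 - 1 = 0.276988
W = 42.1 * 1.35 / 0.35 * 8.314 * 309.15 / 2 * 0.276988 = 57800

57800 kW


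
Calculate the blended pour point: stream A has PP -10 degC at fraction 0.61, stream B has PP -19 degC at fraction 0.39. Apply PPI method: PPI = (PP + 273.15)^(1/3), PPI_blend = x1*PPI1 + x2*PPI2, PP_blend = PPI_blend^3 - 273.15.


PPI_1 = (-10 + 273.15)^(1/3) = 6.408176
PPI_2 = (-19 + 273.15)^(1/3) = 6.334272
PPI_blend = 0.61 * 6.408176 + 0.39 * 6.334272 = 6.379353
PP_blend = 6.379353^3 - 273.15 = 259.6151 - 273.15 = -13.53

-13.53 degC


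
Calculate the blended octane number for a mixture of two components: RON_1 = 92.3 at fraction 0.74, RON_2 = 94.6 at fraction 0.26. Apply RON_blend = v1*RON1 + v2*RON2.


Linear blending: RON_blend = sum(vi * RONi)
Contribution 1: 0.74 * 92.3 = 68.302
Contribution 2: 0.26 * 94.6 = 24.596
RON_blend = 68.302 + 24.596 = 92.898

92.898


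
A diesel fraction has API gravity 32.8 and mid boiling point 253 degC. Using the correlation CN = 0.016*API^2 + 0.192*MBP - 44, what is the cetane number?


CN = 0.016 * 32.8^2 + 0.192 * 253 - 44
CN = 17.21344 + 48.576 - 44 = 21.78944

21.78944


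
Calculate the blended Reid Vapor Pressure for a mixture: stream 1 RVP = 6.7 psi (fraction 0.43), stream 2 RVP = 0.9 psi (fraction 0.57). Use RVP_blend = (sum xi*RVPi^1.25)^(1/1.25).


Chevron index: RVP_blend = (sum xi*RVPi^1.25)^(1/1.25)
RVP^1.25 terms: 0.43 * 6.7^1.25 + 0.57 * 0.9^1.25 = 5.13479
RVP_blend = 5.13479^(1/1.25) = 3.702

3.702 psi


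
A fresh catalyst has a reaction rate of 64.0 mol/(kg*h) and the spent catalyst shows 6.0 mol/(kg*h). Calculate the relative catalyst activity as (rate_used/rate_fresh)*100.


Activity (%) = (rate_used / rate_fresh) * 100
rate_used = 6.0, rate_fresh = 64.0
= (6.0 / 64.0) * 100
= 0.09375 * 100 = 9.375

9.375 %


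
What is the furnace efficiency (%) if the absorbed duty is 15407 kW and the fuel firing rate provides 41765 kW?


Furnace efficiency = Q_absorbed / Q_fuel * 100
= 15407 / 41765 * 100 = 36.89

36.89 %


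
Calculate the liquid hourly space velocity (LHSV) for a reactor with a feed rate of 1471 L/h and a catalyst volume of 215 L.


LHSV = volumetric feed rate / catalyst volume
= 1471 L/h / 215 L
= 6.842 h^-1

6.842 h^-1


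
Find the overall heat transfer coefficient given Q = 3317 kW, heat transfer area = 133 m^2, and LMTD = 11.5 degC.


From Q = U*A*LMTD, U = Q / (A * LMTD)
U = 3317 / (133 * 11.5) = 3317 / 1529.5 = 2.169

2.169 kW/(m^2*K)


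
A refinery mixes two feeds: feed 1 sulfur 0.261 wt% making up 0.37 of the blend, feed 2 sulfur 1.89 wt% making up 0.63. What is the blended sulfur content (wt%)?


Linear sulfur blending: S_blend = x1*S1 + x2*S2
Contribution 1: 0.37 * 0.261 = 0.09657 wt%
Contribution 2: 0.63 * 1.89 = 1.1907 wt%
S_blend = 0.09657 + 1.1907 = 1.28727

1.28727 wt%


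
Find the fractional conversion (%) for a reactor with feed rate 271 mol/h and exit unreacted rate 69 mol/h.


X = (F_in - F_out) / F_in * 100
Moles reacted = 271 - 69 = 202
X = 202 / 271 * 100
= 0.7454 * 100
= 74.54 %

74.54 %


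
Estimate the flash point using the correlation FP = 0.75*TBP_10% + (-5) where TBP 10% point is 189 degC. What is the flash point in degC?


FP = 0.75 * 189 + (-5) = 136.75

136.75 degC


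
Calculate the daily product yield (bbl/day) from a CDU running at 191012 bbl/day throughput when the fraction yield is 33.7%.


Crude throughput = 191012 bbl/day
Fraction yield = 33.7%
yield = throughput * fraction / 100
yield = 191012 * 33.7 / 100 = 64371.044

64371.044 bbl/day


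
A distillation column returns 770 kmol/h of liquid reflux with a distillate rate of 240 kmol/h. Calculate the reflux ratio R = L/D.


Reflux ratio definition: R = L / D (liquid returned / distillate withdrawn)
L = 770 kmol/h, D = 240 kmol/h
R = 770 / 240 = 3.208

3.208


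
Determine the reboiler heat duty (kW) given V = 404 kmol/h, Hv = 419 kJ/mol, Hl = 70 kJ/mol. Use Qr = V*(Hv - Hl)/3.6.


Qr = 404 * (419 - 70) / 3.6 = 404 * 349 / 3.6 = 39170

39170 kW


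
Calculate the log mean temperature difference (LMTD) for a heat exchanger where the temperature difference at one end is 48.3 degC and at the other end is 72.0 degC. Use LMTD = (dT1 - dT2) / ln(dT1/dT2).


LMTD = (dT1 - dT2) / ln(dT1/dT2)
= (48.3 - 72.0) / ln(48.3 / 72.0) = -23.7 / -0.399235 = 59.36

59.36 degC


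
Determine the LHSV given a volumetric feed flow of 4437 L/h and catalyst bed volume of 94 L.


LHSV = volumetric feed rate / catalyst volume
= 4437 L/h / 94 L
= 47.20 h^-1

47.20 h^-1


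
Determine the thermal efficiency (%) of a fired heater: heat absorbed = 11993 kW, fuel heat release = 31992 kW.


Furnace efficiency = Q_absorbed / Q_fuel * 100
= 11993 / 31992 * 100 = 37.49

37.49 %


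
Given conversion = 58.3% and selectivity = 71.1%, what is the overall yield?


Overall yield = conversion (%) * selectivity (%) / 100
Conversion = 58.3%, Selectivity = 71.1%
Y = 58.3 * 71.1 / 100
= 41.4513 %

41.4513 %


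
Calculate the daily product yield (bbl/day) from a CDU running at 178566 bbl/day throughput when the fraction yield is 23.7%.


Crude throughput = 178566 bbl/day
Fraction yield = 23.7%
yield = throughput * fraction / 100
yield = 178566 * 23.7 / 100 = 42320.142

42320.142 bbl/day


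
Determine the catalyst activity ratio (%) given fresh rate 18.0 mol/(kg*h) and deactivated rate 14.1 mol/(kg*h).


Activity (%) = (rate_used / rate_fresh) * 100
rate_used = 14.1, rate_fresh = 18.0
= (14.1 / 18.0) * 100
= 0.7833 * 100 = 78.33

78.33 %


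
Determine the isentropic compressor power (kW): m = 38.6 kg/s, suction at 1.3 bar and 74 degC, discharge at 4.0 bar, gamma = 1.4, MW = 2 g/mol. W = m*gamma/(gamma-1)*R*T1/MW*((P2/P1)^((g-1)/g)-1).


Isentropic work: W = m*(gamma/(gamma-1))*(R*T1/MW)*((P2/P1)^((gamma-1)/gamma) - 1)
T1 = 74 + 273.15 = 347.15 K
Pressure ratio = 4.0 / 1.3 = 3.07692
Exponent = (1.4 - 1)/1.4 = 0.285714
(P2/P1)^exp - 1 = 3.07692^0.285714 - 1 = 0.378674
W = 38.6 * 1.4 / 0.4 * 8.314 * 347.15 / 2 * 0.378674 = 73830

73830 kW


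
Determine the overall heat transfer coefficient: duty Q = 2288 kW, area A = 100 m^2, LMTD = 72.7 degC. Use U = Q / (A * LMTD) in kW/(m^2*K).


From Q = U*A*LMTD, U = Q / (A * LMTD)
U = 2288 / (100 * 72.7) = 2288 / 7270 = 0.3147

0.3147 kW/(m^2*K)


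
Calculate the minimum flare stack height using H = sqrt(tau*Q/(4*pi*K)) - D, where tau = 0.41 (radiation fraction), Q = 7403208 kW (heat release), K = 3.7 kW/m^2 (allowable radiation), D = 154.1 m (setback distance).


tau*Q/(4*pi*K) = 0.41 * 7403208 / (4 * pi * 3.7) = 65281.8
sqrt(65281.8) = 255.503
H = 255.503 - 154.1 = 101.4

101.4 m


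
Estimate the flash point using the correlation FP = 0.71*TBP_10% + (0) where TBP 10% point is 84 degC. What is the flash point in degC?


FP = 0.71 * 84 + (0) = 59.64

59.64 degC


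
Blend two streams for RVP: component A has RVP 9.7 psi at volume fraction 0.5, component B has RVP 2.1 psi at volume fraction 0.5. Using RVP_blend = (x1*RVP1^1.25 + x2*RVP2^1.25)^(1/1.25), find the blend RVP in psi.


Chevron index: RVP_blend = (sum xi*RVPi^1.25)^(1/1.25)
RVP^1.25 terms: 0.5 * 9.7^1.25 + 0.5 * 2.1^1.25 = 9.82322
RVP_blend = 9.82322^(1/1.25) = 6.220

6.220 psi


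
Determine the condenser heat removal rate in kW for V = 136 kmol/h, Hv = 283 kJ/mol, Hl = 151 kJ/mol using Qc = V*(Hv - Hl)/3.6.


Qc = 136 * (283 - 151) / 3.6 = 136 * 132 / 3.6 = 4987

4987 kW


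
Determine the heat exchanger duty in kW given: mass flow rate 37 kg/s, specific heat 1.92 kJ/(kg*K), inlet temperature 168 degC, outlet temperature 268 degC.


Q = m_dot * cp * delta_T
delta_T = 268 - 168 = 100 K
Q = 37 * 1.92 * 100
= 71.04 * 100
= 7104 kW

7104 kW


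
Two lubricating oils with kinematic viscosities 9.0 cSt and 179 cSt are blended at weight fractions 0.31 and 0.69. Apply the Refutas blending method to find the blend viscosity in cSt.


Refutas method: VBN_i = 14.534*ln(ln(visc_i + 0.8)) + 10.975, blended linearly by mass fraction; since VBN is linear in VBI_i = ln(ln(visc_i + 0.8)) and the fractions sum to 1, blend VBI directly: visc = exp(exp(VBI_blend)) - 0.8
VBI_1 = ln(ln(9.0 + 0.8)) = 0.82522
VBI_2 = ln(ln(179 + 0.8)) = 1.64709
VBI_blend = 0.31 * 0.82522 + 0.69 * 1.64709 = 1.39231
visc_blend = exp(exp(1.39231)) - 0.8 = 55.13

55.13 cSt


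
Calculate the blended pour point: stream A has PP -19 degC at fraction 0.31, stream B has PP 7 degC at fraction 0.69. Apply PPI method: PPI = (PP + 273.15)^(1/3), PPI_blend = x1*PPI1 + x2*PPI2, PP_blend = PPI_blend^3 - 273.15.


PPI_1 = (-19 + 273.15)^(1/3) = 6.334272
PPI_2 = (7 + 273.15)^(1/3) = 6.543301
PPI_blend = 0.31 * 6.334272 + 0.69 * 6.543301 = 6.478502
PP_blend = 6.478502^3 - 273.15 = 271.9091 - 273.15 = -1.24

-1.24 degC


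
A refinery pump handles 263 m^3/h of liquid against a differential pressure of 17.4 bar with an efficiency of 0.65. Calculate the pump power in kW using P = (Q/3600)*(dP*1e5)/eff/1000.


Q = 263 / 3600 = 0.0730556 m^3/s
P = 0.0730556 * (17.4 * 1e5) / 0.65 / 1000 = 195.6

195.6 kW


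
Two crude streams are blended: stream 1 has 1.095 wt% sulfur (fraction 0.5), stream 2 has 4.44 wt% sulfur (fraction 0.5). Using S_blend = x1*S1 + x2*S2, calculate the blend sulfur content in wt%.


Linear sulfur blending: S_blend = x1*S1 + x2*S2
Contribution 1: 0.5 * 1.095 = 0.5475 wt%
Contribution 2: 0.5 * 4.44 = 2.22 wt%
S_blend = 0.5475 + 2.22 = 2.7675

2.7675 wt%


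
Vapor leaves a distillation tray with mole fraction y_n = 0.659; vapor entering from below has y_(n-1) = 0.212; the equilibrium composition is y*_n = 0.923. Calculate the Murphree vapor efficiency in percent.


Murphree vapor efficiency: EMV = (y_n - y_(n-1)) / (y*_n - y_(n-1)) * 100
EMV = (0.659 - 0.212) / (0.923 - 0.212) * 100 = 0.447 / 0.711 * 100 = 62.87

62.87 %


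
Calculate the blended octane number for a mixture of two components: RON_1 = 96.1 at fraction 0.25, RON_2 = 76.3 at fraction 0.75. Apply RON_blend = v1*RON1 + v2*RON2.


Linear blending: RON_blend = sum(vi * RONi)
Contribution 1: 0.25 * 96.1 = 24.025
Contribution 2: 0.75 * 76.3 = 57.225
RON_blend = 24.025 + 57.225 = 81.25

81.25


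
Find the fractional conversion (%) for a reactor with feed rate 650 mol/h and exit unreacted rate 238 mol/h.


X = (F_in - F_out) / F_in * 100
Moles reacted = 650 - 238 = 412
X = 412 / 650 * 100
= 0.6338 * 100
= 63.38 %

63.38 %


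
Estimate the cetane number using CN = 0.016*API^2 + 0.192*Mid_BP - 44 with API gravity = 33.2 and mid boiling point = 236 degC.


CN = 0.016 * 33.2^2 + 0.192 * 236 - 44
CN = 17.63584 + 45.312 - 44 = 18.94784

18.94784


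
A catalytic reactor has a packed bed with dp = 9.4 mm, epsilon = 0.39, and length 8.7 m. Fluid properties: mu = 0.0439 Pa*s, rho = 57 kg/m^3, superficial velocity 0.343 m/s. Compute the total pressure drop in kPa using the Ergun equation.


dp = 9.4 mm = 0.0094 m
Viscous term = 150*0.0439*0.343*(1-0.39)^2 / (0.0094^2*0.39^3) = 160347
Inertial term = 1.75*57*0.343^2*(1-0.39) / (0.0094*0.39^3) = 12838.4
dP/L = 160347 + 12838.4 = 173185 Pa/m
dP = 173185 * 8.7 / 1000 = 1507 kPa

1507 kPa


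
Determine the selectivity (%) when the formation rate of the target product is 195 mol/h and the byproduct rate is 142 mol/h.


Selectivity = desired / (desired + undesired) * 100
Total products = 195 + 142 = 337 mol/h
S = 195 / 337 * 100
= 0.5786 * 100
= 57.86 %

57.86 %


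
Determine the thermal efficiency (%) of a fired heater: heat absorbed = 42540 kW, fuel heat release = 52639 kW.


Furnace efficiency = Q_absorbed / Q_fuel * 100
= 42540 / 52639 * 100 = 80.81

80.81 %


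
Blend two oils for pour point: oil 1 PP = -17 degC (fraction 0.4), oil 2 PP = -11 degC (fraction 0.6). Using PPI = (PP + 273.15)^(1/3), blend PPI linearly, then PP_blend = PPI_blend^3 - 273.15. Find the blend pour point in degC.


PPI_1 = (-17 + 273.15)^(1/3) = 6.350844
PPI_2 = (-11 + 273.15)^(1/3) = 6.400049
PPI_blend = 0.4 * 6.350844 + 0.6 * 6.400049 = 6.380367
PP_blend = 6.380367^3 - 273.15 = 259.7389 - 273.15 = -13.41

-13.41 degC


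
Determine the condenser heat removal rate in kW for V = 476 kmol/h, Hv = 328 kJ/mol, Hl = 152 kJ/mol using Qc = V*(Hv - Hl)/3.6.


Qc = 476 * (328 - 152) / 3.6 = 476 * 176 / 3.6 = 23270

23270 kW


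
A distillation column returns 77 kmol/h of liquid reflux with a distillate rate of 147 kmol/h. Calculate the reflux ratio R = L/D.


Reflux ratio definition: R = L / D (liquid returned / distillate withdrawn)
L = 77 kmol/h, D = 147 kmol/h
R = 77 / 147 = 0.5238

0.5238


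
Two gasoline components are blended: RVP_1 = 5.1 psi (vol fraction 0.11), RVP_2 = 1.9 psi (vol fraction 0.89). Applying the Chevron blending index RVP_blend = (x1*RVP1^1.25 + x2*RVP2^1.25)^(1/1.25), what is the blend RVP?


Chevron index: RVP_blend = (sum xi*RVPi^1.25)^(1/1.25)
RVP^1.25 terms: 0.11 * 5.1^1.25 + 0.89 * 1.9^1.25 = 2.82838
RVP_blend = 2.82838^(1/1.25) = 2.297

2.297 psi


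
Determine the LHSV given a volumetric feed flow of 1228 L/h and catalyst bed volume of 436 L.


LHSV = volumetric feed rate / catalyst volume
= 1228 L/h / 436 L
= 2.817 h^-1

2.817 h^-1


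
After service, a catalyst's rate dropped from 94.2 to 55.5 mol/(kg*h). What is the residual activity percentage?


Activity (%) = (rate_used / rate_fresh) * 100
rate_used = 55.5, rate_fresh = 94.2
= (55.5 / 94.2) * 100
= 0.5892 * 100 = 58.92

58.92 %


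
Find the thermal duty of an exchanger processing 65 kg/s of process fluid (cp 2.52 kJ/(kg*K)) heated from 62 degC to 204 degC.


Q = m_dot * cp * delta_T
delta_T = 204 - 62 = 142 K
Q = 65 * 2.52 * 142
= 163.8 * 142
= 23259.6 kW

23259.6 kW


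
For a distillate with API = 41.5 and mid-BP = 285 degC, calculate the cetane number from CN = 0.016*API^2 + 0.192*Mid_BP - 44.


CN = 0.016 * 41.5^2 + 0.192 * 285 - 44
CN = 27.556 + 54.72 - 44 = 38.276

38.276


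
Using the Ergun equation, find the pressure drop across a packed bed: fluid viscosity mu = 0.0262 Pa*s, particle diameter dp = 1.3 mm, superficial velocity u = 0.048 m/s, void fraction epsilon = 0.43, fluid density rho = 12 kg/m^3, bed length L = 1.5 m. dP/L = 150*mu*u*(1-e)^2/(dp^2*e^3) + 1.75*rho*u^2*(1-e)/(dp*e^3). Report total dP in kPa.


dp = 1.3 mm = 0.0013 m
Viscous term = 150*0.0262*0.048*(1-0.43)^2 / (0.0013^2*0.43^3) = 456133
Inertial term = 1.75*12*0.048^2*(1-0.43) / (0.0013*0.43^3) = 266.826
dP/L = 456133 + 266.826 = 456400 Pa/m
dP = 456400 * 1.5 / 1000 = 684.6 kPa

684.6 kPa


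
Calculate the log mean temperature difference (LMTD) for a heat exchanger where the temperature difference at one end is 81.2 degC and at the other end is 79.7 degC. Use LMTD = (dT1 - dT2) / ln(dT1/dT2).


LMTD = (dT1 - dT2) / ln(dT1/dT2)
= (81.2 - 79.7) / ln(81.2 / 79.7) = 1.5 / 0.0186457 = 80.45

80.45 degC


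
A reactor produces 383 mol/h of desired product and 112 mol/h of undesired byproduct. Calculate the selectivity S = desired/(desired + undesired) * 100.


Selectivity = desired / (desired + undesired) * 100
Total products = 383 + 112 = 495 mol/h
S = 383 / 495 * 100
= 0.7737 * 100
= 77.37 %

77.37 %


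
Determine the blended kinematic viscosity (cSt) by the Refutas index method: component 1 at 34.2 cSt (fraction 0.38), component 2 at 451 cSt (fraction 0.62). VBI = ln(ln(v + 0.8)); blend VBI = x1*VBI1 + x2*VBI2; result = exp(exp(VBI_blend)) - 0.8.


Refutas method: VBN_i = 14.534*ln(ln(visc_i + 0.8)) + 10.975, blended linearly by mass fraction; since VBN is linear in VBI_i = ln(ln(visc_i + 0.8)) and the fractions sum to 1, blend VBI directly: visc = exp(exp(VBI_blend)) - 0.8
VBI_1 = ln(ln(34.2 + 0.8)) = 1.26845
VBI_2 = ln(ln(451 + 0.8)) = 1.81046
VBI_blend = 0.38 * 1.26845 + 0.62 * 1.81046 = 1.6045
visc_blend = exp(exp(1.6045)) - 0.8 = 144.0

144.0 cSt


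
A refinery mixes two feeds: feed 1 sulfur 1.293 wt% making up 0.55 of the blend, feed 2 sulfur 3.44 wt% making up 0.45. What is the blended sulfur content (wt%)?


Linear sulfur blending: S_blend = x1*S1 + x2*S2
Contribution 1: 0.55 * 1.293 = 0.71115 wt%
Contribution 2: 0.45 * 3.44 = 1.548 wt%
S_blend = 0.71115 + 1.548 = 2.25915

2.25915 wt%


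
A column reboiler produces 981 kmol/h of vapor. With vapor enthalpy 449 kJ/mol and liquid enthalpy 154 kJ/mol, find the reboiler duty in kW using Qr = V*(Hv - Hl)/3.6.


Qr = 981 * (449 - 154) / 3.6 = 981 * 295 / 3.6 = 80390

80390 kW


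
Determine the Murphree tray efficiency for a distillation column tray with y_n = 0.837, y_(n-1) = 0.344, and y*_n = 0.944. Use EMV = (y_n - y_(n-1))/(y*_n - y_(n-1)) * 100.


Murphree vapor efficiency: EMV = (y_n - y_(n-1)) / (y*_n - y_(n-1)) * 100
EMV = (0.837 - 0.344) / (0.944 - 0.344) * 100 = 0.493 / 0.6 * 100 = 82.17

82.17 %


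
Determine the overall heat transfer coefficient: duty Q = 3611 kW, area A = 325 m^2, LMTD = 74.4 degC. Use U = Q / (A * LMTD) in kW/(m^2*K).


From Q = U*A*LMTD, U = Q / (A * LMTD)
U = 3611 / (325 * 74.4) = 3611 / 24180 = 0.1493

0.1493 kW/(m^2*K)


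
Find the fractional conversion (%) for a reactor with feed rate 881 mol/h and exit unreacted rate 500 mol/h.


X = (F_in - F_out) / F_in * 100
Moles reacted = 881 - 500 = 381
X = 381 / 881 * 100
= 0.4325 * 100
= 43.25 %

43.25 %


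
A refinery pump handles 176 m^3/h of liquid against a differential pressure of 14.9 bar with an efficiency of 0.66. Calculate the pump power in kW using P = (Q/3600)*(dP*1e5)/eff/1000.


Q = 176 / 3600 = 0.0488889 m^3/s
P = 0.0488889 * (14.9 * 1e5) / 0.66 / 1000 = 110.4

110.4 kW


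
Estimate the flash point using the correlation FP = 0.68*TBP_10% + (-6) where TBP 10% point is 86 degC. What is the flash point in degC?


FP = 0.68 * 86 + (-6) = 52.48

52.48 degC


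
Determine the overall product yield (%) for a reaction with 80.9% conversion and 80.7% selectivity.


Overall yield = conversion (%) * selectivity (%) / 100
Conversion = 80.9%, Selectivity = 80.7%
Y = 80.9 * 80.7 / 100
= 65.2863 %

65.2863 %


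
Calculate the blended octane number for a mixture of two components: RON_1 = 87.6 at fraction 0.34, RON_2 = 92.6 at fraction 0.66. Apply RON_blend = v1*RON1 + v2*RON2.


Linear blending: RON_blend = sum(vi * RONi)
Contribution 1: 0.34 * 87.6 = 29.784
Contribution 2: 0.66 * 92.6 = 61.116
RON_blend = 29.784 + 61.116 = 90.9

90.9


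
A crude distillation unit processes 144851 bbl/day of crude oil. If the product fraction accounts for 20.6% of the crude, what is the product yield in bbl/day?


Crude throughput = 144851 bbl/day
Fraction yield = 20.6%
yield = throughput * fraction / 100
yield = 144851 * 20.6 / 100 = 29839.306

29839.306 bbl/day


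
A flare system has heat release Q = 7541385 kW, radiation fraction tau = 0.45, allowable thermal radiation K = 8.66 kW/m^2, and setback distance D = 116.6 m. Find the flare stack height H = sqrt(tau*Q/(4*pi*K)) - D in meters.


tau*Q/(4*pi*K) = 0.45 * 7541385 / (4 * pi * 8.66) = 31184.3
sqrt(31184.3) = 176.591
H = 176.591 - 116.6 = 59.99

59.99 m


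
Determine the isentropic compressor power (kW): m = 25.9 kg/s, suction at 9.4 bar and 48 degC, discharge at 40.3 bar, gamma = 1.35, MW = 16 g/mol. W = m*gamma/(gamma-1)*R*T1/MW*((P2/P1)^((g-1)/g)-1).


Isentropic work: W = m*(gamma/(gamma-1))*(R*T1/MW)*((P2/P1)^((gamma-1)/gamma) - 1)
T1 = 48 + 273.15 = 321.15 K
Pressure ratio = 40.3 / 9.4 = 4.28723
Exponent = (1.35 - 1)/1.35 = 0.259259
(P2/P1)^exp - 1 = 4.28723^0.259259 - 1 = 0.45847
W = 25.9 * 1.35 / 0.35 * 8.314 * 321.15 / 16 * 0.45847 = 7643

7643 kW


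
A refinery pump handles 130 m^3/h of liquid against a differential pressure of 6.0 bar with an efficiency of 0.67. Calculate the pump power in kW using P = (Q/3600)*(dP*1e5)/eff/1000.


Q = 130 / 3600 = 0.0361111 m^3/s
P = 0.0361111 * (6.0 * 1e5) / 0.67 / 1000 = 32.34

32.34 kW


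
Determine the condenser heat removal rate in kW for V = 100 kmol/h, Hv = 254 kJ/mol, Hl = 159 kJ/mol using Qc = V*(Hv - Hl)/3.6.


Qc = 100 * (254 - 159) / 3.6 = 100 * 95 / 3.6 = 2639

2639 kW


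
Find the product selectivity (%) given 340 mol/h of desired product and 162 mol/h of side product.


Selectivity = desired / (desired + undesired) * 100
Total products = 340 + 162 = 502 mol/h
S = 340 / 502 * 100
= 0.6773 * 100
= 67.73 %

67.73 %


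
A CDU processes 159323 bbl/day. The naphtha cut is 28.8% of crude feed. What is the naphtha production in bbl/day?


Crude throughput = 159323 bbl/day
Fraction yield = 28.8%
yield = throughput * fraction / 100
yield = 159323 * 28.8 / 100 = 45885.024

45885.024 bbl/day


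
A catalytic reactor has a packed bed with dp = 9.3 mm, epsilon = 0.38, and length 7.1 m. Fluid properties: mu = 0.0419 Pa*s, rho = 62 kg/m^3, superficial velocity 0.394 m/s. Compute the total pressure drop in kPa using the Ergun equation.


dp = 9.3 mm = 0.0093 m
Viscous term = 150*0.0419*0.394*(1-0.38)^2 / (0.0093^2*0.38^3) = 200571
Inertial term = 1.75*62*0.394^2*(1-0.38) / (0.0093*0.38^3) = 20463.5
dP/L = 200571 + 20463.5 = 221034 Pa/m
dP = 221034 * 7.1 / 1000 = 1569 kPa

1569 kPa


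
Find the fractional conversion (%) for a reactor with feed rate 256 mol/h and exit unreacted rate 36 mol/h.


X = (F_in - F_out) / F_in * 100
Moles reacted = 256 - 36 = 220
X = 220 / 256 * 100
= 0.8594 * 100
= 85.94 %

85.94 %


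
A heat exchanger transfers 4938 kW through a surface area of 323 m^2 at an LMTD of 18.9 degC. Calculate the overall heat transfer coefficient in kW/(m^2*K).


From Q = U*A*LMTD, U = Q / (A * LMTD)
U = 4938 / (323 * 18.9) = 4938 / 6104.7 = 0.8089

0.8089 kW/(m^2*K)


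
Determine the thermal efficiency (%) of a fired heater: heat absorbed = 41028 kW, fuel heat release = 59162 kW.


Furnace efficiency = Q_absorbed / Q_fuel * 100
= 41028 / 59162 * 100 = 69.35

69.35 %


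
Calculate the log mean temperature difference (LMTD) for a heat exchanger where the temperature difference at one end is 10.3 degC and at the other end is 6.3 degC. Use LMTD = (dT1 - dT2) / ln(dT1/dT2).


LMTD = (dT1 - dT2) / ln(dT1/dT2)
= (10.3 - 6.3) / ln(10.3 / 6.3) = 4 / 0.491594 = 8.137

8.137 degC


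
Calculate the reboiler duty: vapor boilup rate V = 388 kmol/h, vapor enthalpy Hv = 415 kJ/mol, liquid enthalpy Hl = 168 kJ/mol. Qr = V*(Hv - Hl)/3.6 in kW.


Qr = 388 * (415 - 168) / 3.6 = 388 * 247 / 3.6 = 26620

26620 kW


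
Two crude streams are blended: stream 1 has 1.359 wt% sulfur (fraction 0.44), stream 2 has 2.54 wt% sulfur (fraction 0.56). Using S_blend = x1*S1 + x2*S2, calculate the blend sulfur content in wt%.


Linear sulfur blending: S_blend = x1*S1 + x2*S2
Contribution 1: 0.44 * 1.359 = 0.59796 wt%
Contribution 2: 0.56 * 2.54 = 1.4224 wt%
S_blend = 0.59796 + 1.4224 = 2.02036

2.02036 wt%


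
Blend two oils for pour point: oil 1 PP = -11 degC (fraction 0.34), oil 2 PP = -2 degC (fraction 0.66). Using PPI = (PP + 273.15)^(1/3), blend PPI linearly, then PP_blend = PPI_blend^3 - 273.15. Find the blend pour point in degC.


PPI_1 = (-11 + 273.15)^(1/3) = 6.400049
PPI_2 = (-2 + 273.15)^(1/3) = 6.472467
PPI_blend = 0.34 * 6.400049 + 0.66 * 6.472467 = 6.447845
PP_blend = 6.447845^3 - 273.15 = 268.0673 - 273.15 = -5.08

-5.08 degC


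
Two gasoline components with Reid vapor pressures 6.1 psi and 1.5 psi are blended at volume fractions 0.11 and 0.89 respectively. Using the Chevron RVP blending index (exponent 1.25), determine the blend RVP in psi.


Chevron index: RVP_blend = (sum xi*RVPi^1.25)^(1/1.25)
RVP^1.25 terms: 0.11 * 6.1^1.25 + 0.89 * 1.5^1.25 = 2.53194
RVP_blend = 2.53194^(1/1.25) = 2.103

2.103 psi


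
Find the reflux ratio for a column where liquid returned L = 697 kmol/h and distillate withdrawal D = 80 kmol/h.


Reflux ratio definition: R = L / D (liquid returned / distillate withdrawn)
L = 697 kmol/h, D = 80 kmol/h
R = 697 / 80 = 8.713

8.713


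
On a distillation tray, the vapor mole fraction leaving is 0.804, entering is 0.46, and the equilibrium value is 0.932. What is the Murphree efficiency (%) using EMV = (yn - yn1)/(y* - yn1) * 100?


Murphree vapor efficiency: EMV = (y_n - y_(n-1)) / (y*_n - y_(n-1)) * 100
EMV = (0.804 - 0.46) / (0.932 - 0.46) * 100 = 0.344 / 0.472 * 100 = 72.88

72.88 %


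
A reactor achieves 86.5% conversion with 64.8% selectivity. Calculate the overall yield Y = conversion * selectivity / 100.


Overall yield = conversion (%) * selectivity (%) / 100
Conversion = 86.5%, Selectivity = 64.8%
Y = 86.5 * 64.8 / 100
= 56.052 %

56.052 %


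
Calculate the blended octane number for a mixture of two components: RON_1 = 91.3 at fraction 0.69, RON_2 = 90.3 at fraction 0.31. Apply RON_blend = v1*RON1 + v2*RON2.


Linear blending: RON_blend = sum(vi * RONi)
Contribution 1: 0.69 * 91.3 = 62.997
Contribution 2: 0.31 * 90.3 = 27.993
RON_blend = 62.997 + 27.993 = 90.99

90.99


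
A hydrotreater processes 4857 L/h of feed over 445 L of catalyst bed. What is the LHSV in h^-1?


LHSV = volumetric feed rate / catalyst volume
= 4857 L/h / 445 L
= 10.91 h^-1

10.91 h^-1


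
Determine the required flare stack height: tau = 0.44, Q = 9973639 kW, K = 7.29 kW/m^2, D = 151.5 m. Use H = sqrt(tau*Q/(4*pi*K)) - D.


tau*Q/(4*pi*K) = 0.44 * 9973639 / (4 * pi * 7.29) = 47903.7
sqrt(47903.7) = 218.869
H = 218.869 - 151.5 = 67.37

67.37 m


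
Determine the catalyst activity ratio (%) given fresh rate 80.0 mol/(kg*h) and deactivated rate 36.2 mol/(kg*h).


Activity (%) = (rate_used / rate_fresh) * 100
rate_used = 36.2, rate_fresh = 80.0
= (36.2 / 80.0) * 100
= 0.4525 * 100 = 45.25

45.25 %


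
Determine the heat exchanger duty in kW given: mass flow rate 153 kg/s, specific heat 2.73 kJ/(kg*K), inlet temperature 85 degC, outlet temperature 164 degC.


Q = m_dot * cp * delta_T
delta_T = 164 - 85 = 79 K
Q = 153 * 2.73 * 79
= 417.69 * 79
= 32997.51 kW

32997.51 kW


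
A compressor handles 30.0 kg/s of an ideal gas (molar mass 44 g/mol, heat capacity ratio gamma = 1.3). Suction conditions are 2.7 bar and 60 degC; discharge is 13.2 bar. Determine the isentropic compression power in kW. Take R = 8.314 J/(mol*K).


Isentropic work: W = m*(gamma/(gamma-1))*(R*T1/MW)*((P2/P1)^((gamma-1)/gamma) - 1)
T1 = 60 + 273.15 = 333.15 K
Pressure ratio = 13.2 / 2.7 = 4.88889
Exponent = (1.3 - 1)/1.3 = 0.230769
(P2/P1)^exp - 1 = 4.88889^0.230769 - 1 = 0.442276
W = 30.0 * 1.3 / 0.3 * 8.314 * 333.15 / 44 * 0.442276 = 3619

3619 kW


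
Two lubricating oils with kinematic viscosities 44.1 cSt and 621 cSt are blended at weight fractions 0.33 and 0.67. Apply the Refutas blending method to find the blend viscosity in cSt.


Refutas method: VBN_i = 14.534*ln(ln(visc_i + 0.8)) + 10.975, blended linearly by mass fraction; since VBN is linear in VBI_i = ln(ln(visc_i + 0.8)) and the fractions sum to 1, blend VBI directly: visc = exp(exp(VBI_blend)) - 0.8
VBI_1 = ln(ln(44.1 + 0.8)) = 1.33617
VBI_2 = ln(ln(621 + 0.8)) = 1.86138
VBI_blend = 0.33 * 1.33617 + 0.67 * 1.86138 = 1.68806
visc_blend = exp(exp(1.68806)) - 0.8 = 222.6

222.6 cSt


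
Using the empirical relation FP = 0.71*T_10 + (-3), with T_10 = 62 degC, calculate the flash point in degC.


FP = 0.71 * 62 + (-3) = 41.02

41.02 degC


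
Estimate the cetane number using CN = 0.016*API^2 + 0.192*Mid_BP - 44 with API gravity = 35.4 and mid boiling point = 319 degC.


CN = 0.016 * 35.4^2 + 0.192 * 319 - 44
CN = 20.05056 + 61.248 - 44 = 37.29856

37.29856


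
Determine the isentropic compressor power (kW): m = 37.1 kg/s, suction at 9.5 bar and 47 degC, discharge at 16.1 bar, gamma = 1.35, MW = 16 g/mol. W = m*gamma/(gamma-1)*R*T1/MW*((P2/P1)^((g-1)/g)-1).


Isentropic work: W = m*(gamma/(gamma-1))*(R*T1/MW)*((P2/P1)^((gamma-1)/gamma) - 1)
T1 = 47 + 273.15 = 320.15 K
Pressure ratio = 16.1 / 9.5 = 1.69474
Exponent = (1.35 - 1)/1.35 = 0.259259
(P2/P1)^exp - 1 = 1.69474^0.259259 - 1 = 0.146561
W = 37.1 * 1.35 / 0.35 * 8.314 * 320.15 / 16 * 0.146561 = 3489

3489 kW


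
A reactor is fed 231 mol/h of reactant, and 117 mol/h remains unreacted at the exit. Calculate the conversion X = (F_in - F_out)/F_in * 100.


X = (F_in - F_out) / F_in * 100
Moles reacted = 231 - 117 = 114
X = 114 / 231 * 100
= 0.4935 * 100
= 49.35 %

49.35 %


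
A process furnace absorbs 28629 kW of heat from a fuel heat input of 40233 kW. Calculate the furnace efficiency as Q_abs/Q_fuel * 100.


Furnace efficiency = Q_absorbed / Q_fuel * 100
= 28629 / 40233 * 100 = 71.16

71.16 %


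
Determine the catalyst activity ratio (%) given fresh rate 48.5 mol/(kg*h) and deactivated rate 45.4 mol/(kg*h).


Activity (%) = (rate_used / rate_fresh) * 100
rate_used = 45.4, rate_fresh = 48.5
= (45.4 / 48.5) * 100
= 0.9361 * 100 = 93.61

93.61 %


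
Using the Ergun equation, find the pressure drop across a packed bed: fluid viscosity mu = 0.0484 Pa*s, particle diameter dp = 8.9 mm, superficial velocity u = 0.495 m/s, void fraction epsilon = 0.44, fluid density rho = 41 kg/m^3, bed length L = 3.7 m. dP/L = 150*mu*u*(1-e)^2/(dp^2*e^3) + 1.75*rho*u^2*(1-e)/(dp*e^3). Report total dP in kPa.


dp = 8.9 mm = 0.0089 m
Viscous term = 150*0.0484*0.495*(1-0.44)^2 / (0.0089^2*0.44^3) = 167024
Inertial term = 1.75*41*0.495^2*(1-0.44) / (0.0089*0.44^3) = 12985.9
dP/L = 167024 + 12985.9 = 180010 Pa/m
dP = 180010 * 3.7 / 1000 = 666.0 kPa

666.0 kPa


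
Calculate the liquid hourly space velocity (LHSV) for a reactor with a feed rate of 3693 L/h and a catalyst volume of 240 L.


LHSV = volumetric feed rate / catalyst volume
= 3693 L/h / 240 L
= 15.39 h^-1

15.39 h^-1


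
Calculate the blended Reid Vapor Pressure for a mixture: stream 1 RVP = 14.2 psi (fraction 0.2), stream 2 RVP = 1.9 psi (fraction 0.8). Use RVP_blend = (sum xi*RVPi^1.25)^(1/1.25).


Chevron index: RVP_blend = (sum xi*RVPi^1.25)^(1/1.25)
RVP^1.25 terms: 0.2 * 14.2^1.25 + 0.8 * 1.9^1.25 = 7.29759
RVP_blend = 7.29759^(1/1.25) = 4.904

4.904 psi


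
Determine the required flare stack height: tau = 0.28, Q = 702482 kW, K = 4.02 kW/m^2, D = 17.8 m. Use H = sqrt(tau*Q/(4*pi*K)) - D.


tau*Q/(4*pi*K) = 0.28 * 702482 / (4 * pi * 4.02) = 3893.65
sqrt(3893.65) = 62.3991
H = 62.3991 - 17.8 = 44.60

44.60 m


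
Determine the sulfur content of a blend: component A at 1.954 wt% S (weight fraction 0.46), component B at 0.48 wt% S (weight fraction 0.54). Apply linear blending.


Linear sulfur blending: S_blend = x1*S1 + x2*S2
Contribution 1: 0.46 * 1.954 = 0.89884 wt%
Contribution 2: 0.54 * 0.48 = 0.2592 wt%
S_blend = 0.89884 + 0.2592 = 1.15804

1.15804 wt%
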